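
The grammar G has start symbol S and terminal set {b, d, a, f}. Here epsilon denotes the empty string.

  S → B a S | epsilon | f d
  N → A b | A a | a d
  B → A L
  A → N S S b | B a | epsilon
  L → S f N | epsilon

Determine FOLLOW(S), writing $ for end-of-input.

{$, a, b, f}

FIRST(S) = {epsilon, a, b, f}  (via B a S)
FIRST(L) = {epsilon, a, b, f}  (via S f N)
FIRST(N) = {a, b, f}  (via A b, A a)
FIRST(B) = {epsilon, a, b, f}  (via A L)
FIRST(A) = {epsilon, a, b, f}  (via N S S b, B a)
FOLLOW(S) includes $ since S is the start symbol.
FOLLOW(S): in S→B a S, the suffix after S is empty (adds nothing new); in A→N S S b (occurrence 1), S is followed by S b with FIRST {a, b, f}; in A→N S S b (occurrence 2), S is followed by b with FIRST {b}; in L→S f N, S is followed by f N with FIRST {f}. Thus FOLLOW(S) = {$, a, b, f}.
FOLLOW(B): in S→B a S, B is followed by a S with FIRST {a}; in A→B a, B is followed by a with FIRST {a}. Thus FOLLOW(B) = {a}.
FOLLOW(A): in N→A b, A is followed by b with FIRST {b}; in N→A a, A is followed by a with FIRST {a}; in B→A L, A is followed by L with FIRST {epsilon, a, b, f}; in B→A L, the suffix after A is nullable, so FOLLOW(A) ⊇ FOLLOW(B) = {a}. Thus FOLLOW(A) = {a, b, f}.
FOLLOW(L): in B→A L, the suffix after L is empty, so FOLLOW(L) ⊇ FOLLOW(B) = {a}. Thus FOLLOW(L) = {a}.
FOLLOW(N): in A→N S S b, N is followed by S S b with FIRST {a, b, f}; in L→S f N, the suffix after N is empty, so FOLLOW(N) ⊇ FOLLOW(L) = {a}. Thus FOLLOW(N) = {a, b, f}.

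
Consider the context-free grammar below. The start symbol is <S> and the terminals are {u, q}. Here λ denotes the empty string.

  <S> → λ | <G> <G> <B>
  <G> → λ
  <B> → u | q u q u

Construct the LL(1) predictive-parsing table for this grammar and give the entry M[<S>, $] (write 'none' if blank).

<S> → λ

FIRST(<G>) = {λ}
FIRST(<B>) = {q, u}
FIRST(<S>) = {λ, q, u}  (via <G> <G> <B>)
FOLLOW(<S>) includes $ since <S> is the start symbol.
FOLLOW(<S>): <S> appears on no right-hand side. Thus FOLLOW(<S>) = {$}.
For <S> → λ: FIRST(λ) = {λ}, so it goes in M[<S>, t] for t ∈ {}; since λ ∈ FIRST, also for every t ∈ FOLLOW(<S>) = {$}.
For <S> → <G> <G> <B>: FIRST(<G> <G> <B>) = {q, u}, so it goes in M[<S>, t] for t ∈ {q, u}.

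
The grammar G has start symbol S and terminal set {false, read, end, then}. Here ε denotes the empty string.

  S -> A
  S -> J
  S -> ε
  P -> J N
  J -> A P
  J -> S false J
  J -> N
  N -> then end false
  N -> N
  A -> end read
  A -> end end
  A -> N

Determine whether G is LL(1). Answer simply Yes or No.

FIRST(S) = {ε, end, false, then}
FIRST(P) = {end, false, then}
FIRST(J) = {end, false, then}
FIRST(N) = {then}
FIRST(A) = {end, then}
FOLLOW(S) = {$, false}
FOLLOW(P) = {$, false, then}
FOLLOW(J) = {$, false, then}
FOLLOW(N) = {$, end, false, then}
FOLLOW(A) = {$, end, false, then}
Cell M[A, end] receives both A -> end read and A -> end end — the grammar is not LL(1).

No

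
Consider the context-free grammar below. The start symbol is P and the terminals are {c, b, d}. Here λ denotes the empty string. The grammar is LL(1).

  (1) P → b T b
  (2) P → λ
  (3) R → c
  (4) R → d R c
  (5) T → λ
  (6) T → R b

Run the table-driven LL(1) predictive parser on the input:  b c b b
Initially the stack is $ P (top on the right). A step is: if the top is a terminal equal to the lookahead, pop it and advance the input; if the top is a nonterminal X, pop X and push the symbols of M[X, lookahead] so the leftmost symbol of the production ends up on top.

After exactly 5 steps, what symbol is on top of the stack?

     Stack    Input      Action
  1  $ P      b c b b $  expand P → b T b
  2  $ b T b  b c b b $  match b
  3  $ b T    c b b $    expand T → R b
  4  $ b b R  c b b $    expand R → c
  5  $ b b c  c b b $    match c
Stack after step 5: $ b b (top = b).

b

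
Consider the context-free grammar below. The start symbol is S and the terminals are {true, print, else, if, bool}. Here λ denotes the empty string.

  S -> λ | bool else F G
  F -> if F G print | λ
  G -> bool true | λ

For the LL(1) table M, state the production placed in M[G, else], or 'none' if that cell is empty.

none

FIRST(S): from S->λ we get {λ}; from S->bool else F G we get {bool}. So FIRST(S) = {λ, bool}.
FIRST(F): from F->if F G print we get {if}; from F->λ we get {λ}. So FIRST(F) = {λ, if}.
FIRST(G): from G->bool true we get {bool}; from G->λ we get {λ}. So FIRST(G) = {λ, bool}.
FOLLOW(S) includes $ since S is the start symbol.
FOLLOW(S): S appears on no right-hand side. Thus FOLLOW(S) = {$}.
FOLLOW(G): in S->bool else F G, the suffix after G is empty, so FOLLOW(G) ⊇ FOLLOW(S) = {$}; in F->if F G print, G is followed by print with FIRST {print}. Thus FOLLOW(G) = {$, print}.
For G -> bool true: FIRST(bool true) = {bool}, so it goes in M[G, t] for t ∈ {bool}.
For G -> λ: FIRST(λ) = {λ}, so it goes in M[G, t] for t ∈ {}; since λ ∈ FIRST, also for every t ∈ FOLLOW(G) = {$, print}.
None of these place a production in M[G, else].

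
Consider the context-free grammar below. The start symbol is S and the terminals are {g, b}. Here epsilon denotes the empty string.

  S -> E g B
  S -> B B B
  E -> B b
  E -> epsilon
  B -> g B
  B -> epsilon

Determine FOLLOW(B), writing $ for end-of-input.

FIRST(B): from B->g B we get {g}; from B->epsilon we get {epsilon}. So FIRST(B) = {epsilon, g}.
FIRST(E): from E->B b we get {b, g}; from E->epsilon we get {epsilon}. So FIRST(E) = {epsilon, b, g}.
FIRST(S): from S->E g B we get {b, g}; from S->B B B we get {epsilon, g}. So FIRST(S) = {epsilon, b, g}.
FOLLOW(S) includes $ since S is the start symbol.
FOLLOW(S): S appears on no right-hand side. Thus FOLLOW(S) = {$}.
FOLLOW(E): in S->E g B, E is followed by g B with FIRST {g}. Thus FOLLOW(E) = {g}.
FOLLOW(B): in S->E g B, the suffix after B is empty, so FOLLOW(B) ⊇ FOLLOW(S) = {$}; in S->B B B (occurrence 1), B is followed by B B with FIRST {epsilon, g}; in S->B B B (occurrence 1), the suffix after B is nullable, so FOLLOW(B) ⊇ FOLLOW(S) = {$}; in S->B B B (occurrence 2), B is followed by B with FIRST {epsilon, g}; in S->B B B (occurrence 2), the suffix after B is nullable, so FOLLOW(B) ⊇ FOLLOW(S) = {$}; in S->B B B (occurrence 3), the suffix after B is empty, so FOLLOW(B) ⊇ FOLLOW(S) = {$}; in E->B b, B is followed by b with FIRST {b}; in B->g B, the suffix after B is empty (adds nothing new). Thus FOLLOW(B) = {$, b, g}.

{$, b, g}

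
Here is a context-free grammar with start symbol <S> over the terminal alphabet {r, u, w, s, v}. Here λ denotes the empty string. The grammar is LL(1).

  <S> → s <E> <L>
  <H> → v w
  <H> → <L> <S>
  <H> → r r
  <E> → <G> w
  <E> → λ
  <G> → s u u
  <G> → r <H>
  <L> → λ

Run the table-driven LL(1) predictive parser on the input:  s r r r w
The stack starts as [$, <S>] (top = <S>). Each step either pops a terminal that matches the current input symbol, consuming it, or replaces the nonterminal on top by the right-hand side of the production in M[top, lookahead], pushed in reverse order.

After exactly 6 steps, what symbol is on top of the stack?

r

step 1: stack=$ <S>  input=s r r r w $  — expand <S> → s <E> <L>
step 2: stack=$ <L> <E> s  input=s r r r w $  — match s
step 3: stack=$ <L> <E>  input=r r r w $  — expand <E> → <G> w
step 4: stack=$ <L> w <G>  input=r r r w $  — expand <G> → r <H>
step 5: stack=$ <L> w <H> r  input=r r r w $  — match r
step 6: stack=$ <L> w <H>  input=r r w $  — expand <H> → r r
Stack after step 6: $ <L> w r r (top = r).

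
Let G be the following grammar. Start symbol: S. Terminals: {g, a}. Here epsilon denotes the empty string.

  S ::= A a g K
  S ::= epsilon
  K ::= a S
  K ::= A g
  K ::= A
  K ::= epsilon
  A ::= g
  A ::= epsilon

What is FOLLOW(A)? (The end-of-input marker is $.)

{$, a, g}

FIRST(A): from A::=g we get {g}; from A::=epsilon we get {epsilon}. So FIRST(A) = {epsilon, g}.
FIRST(S): from S::=A a g K we get {a, g}; from S::=epsilon we get {epsilon}. So FIRST(S) = {epsilon, a, g}.
FIRST(K): from K::=a S we get {a}; from K::=A g we get {g}; from K::=A we get {epsilon, g}; from K::=epsilon we get {epsilon}. So FIRST(K) = {epsilon, a, g}.
FOLLOW(S) includes $ since S is the start symbol.
FOLLOW(S): in K::=a S, the suffix after S is empty, so FOLLOW(S) ⊇ FOLLOW(K) = {$}. Thus FOLLOW(S) = {$}.
FOLLOW(K): in S::=A a g K, the suffix after K is empty, so FOLLOW(K) ⊇ FOLLOW(S) = {$}. Thus FOLLOW(K) = {$}.
FOLLOW(A): in S::=A a g K, A is followed by a g K with FIRST {a}; in K::=A g, A is followed by g with FIRST {g}; in K::=A, the suffix after A is empty, so FOLLOW(A) ⊇ FOLLOW(K) = {$}. Thus FOLLOW(A) = {$, a, g}.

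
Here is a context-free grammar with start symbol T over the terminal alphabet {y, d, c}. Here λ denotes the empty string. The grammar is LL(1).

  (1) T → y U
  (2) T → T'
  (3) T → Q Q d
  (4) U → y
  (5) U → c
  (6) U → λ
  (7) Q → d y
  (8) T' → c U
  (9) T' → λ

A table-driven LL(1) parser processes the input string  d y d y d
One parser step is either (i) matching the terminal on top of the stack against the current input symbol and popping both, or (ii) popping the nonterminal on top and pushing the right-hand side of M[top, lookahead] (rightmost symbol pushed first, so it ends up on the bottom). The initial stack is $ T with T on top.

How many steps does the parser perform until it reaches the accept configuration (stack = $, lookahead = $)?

     Stack      Input        Action
  1  $ T        d y d y d $  expand T → Q Q d
  2  $ d Q Q    d y d y d $  expand Q → d y
  3  $ d Q y d  d y d y d $  match d
  4  $ d Q y    y d y d $    match y
  5  $ d Q      d y d $      expand Q → d y
  6  $ d y d    d y d $      match d
  7  $ d y      y d $        match y
  8  $ d        d $          match d
Accept reached after 8 steps.

8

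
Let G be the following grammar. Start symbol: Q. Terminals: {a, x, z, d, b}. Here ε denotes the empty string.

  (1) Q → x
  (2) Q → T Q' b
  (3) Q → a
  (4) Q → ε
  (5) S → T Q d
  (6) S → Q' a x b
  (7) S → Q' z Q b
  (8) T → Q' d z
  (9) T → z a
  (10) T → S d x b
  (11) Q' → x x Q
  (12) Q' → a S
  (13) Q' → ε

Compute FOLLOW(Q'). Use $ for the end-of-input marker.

{a, b, d, z}

FIRST(Q'): from Q'→x x Q we get {x}; from Q'→a S we get {a}; from Q'→ε we get {ε}. So FIRST(Q') = {ε, a, x}.
FIRST(Q): from Q→x we get {x}; from Q→T Q' b we get {a, d, x, z}; from Q→a we get {a}; from Q→ε we get {ε}. So FIRST(Q) = {ε, a, d, x, z}.
FIRST(S): from S→T Q d we get {a, d, x, z}; from S→Q' a x b we get {a, x}; from S→Q' z Q b we get {a, x, z}. So FIRST(S) = {a, d, x, z}.
FIRST(T): from T→Q' d z we get {a, d, x}; from T→z a we get {z}; from T→S d x b we get {a, d, x, z}. So FIRST(T) = {a, d, x, z}.
FOLLOW(Q) includes $ since Q is the start symbol.
FOLLOW(T): in Q→T Q' b, T is followed by Q' b with FIRST {a, b, x}; in S→T Q d, T is followed by Q d with FIRST {a, d, x, z}. Thus FOLLOW(T) = {a, b, d, x, z}.
FOLLOW(Q'): in Q→T Q' b, Q' is followed by b with FIRST {b}; in S→Q' a x b, Q' is followed by a x b with FIRST {a}; in S→Q' z Q b, Q' is followed by z Q b with FIRST {z}; in T→Q' d z, Q' is followed by d z with FIRST {d}. Thus FOLLOW(Q') = {a, b, d, z}.
FOLLOW(Q): in S→T Q d, Q is followed by d with FIRST {d}; in S→Q' z Q b, Q is followed by b with FIRST {b}; in Q'→x x Q, the suffix after Q is empty, so FOLLOW(Q) ⊇ FOLLOW(Q') = {a, b, d, z}. Thus FOLLOW(Q) = {$, a, b, d, z}.
FOLLOW(S): in T→S d x b, S is followed by d x b with FIRST {d}; in Q'→a S, the suffix after S is empty, so FOLLOW(S) ⊇ FOLLOW(Q') = {a, b, d, z}. Thus FOLLOW(S) = {a, b, d, z}.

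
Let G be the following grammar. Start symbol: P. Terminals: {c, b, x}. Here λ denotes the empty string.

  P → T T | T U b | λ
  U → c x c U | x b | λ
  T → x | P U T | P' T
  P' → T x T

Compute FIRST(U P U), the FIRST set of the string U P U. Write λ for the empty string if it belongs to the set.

FIRST(U): from U→c x c U we get {c}; from U→x b we get {x}; from U→λ we get {λ}. So FIRST(U) = {λ, c, x}.
FIRST(P): from P→T T we get {c, x}; from P→T U b we get {c, x}; from P→λ we get {λ}. So FIRST(P) = {λ, c, x}.
FIRST(T): from T→x we get {x}; from T→P U T we get {c, x}; from T→P' T we get {c, x}. So FIRST(T) = {c, x}.
FIRST(P'): from P'→T x T we get {c, x}. So FIRST(P') = {c, x}.
FIRST(U P U): take FIRST of each symbol in turn, carrying on past any symbol whose FIRST contains λ; result {λ, c, x}.

{λ, c, x}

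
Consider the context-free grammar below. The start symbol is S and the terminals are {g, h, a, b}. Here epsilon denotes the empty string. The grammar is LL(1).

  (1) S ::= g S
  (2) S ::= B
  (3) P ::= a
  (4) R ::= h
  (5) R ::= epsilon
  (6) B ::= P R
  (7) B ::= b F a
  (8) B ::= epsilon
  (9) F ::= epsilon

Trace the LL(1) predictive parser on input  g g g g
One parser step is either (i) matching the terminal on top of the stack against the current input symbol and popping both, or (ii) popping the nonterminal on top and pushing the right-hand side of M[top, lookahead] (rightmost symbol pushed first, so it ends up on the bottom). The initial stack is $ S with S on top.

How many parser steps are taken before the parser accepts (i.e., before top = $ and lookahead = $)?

      Stack  Input      Action
   1  $ S    g g g g $  expand S ::= g S
   2  $ S g  g g g g $  match g
   3  $ S    g g g $    expand S ::= g S
   4  $ S g  g g g $    match g
   5  $ S    g g $      expand S ::= g S
   6  $ S g  g g $      match g
   7  $ S    g $        expand S ::= g S
   8  $ S g  g $        match g
   9  $ S    $          expand S ::= B
  10  $ B    $          expand B ::= epsilon
Accept reached after 10 steps.

10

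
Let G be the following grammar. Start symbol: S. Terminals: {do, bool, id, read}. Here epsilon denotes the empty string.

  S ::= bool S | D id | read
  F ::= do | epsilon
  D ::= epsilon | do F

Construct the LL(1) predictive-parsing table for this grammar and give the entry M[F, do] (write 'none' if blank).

F ::= do

FIRST(F) = {epsilon, do}
FIRST(D) = {epsilon, do}
FIRST(S) = {bool, do, id, read}  (via D id)
FOLLOW(S) includes $ since S is the start symbol.
FOLLOW(D): in S::=D id, D is followed by id with FIRST {id}. Thus FOLLOW(D) = {id}.
FOLLOW(F): in D::=do F, the suffix after F is empty, so FOLLOW(F) ⊇ FOLLOW(D) = {id}. Thus FOLLOW(F) = {id}.
For F ::= do: FIRST(do) = {do}, so it goes in M[F, t] for t ∈ {do}.
For F ::= epsilon: FIRST(epsilon) = {epsilon}, so it goes in M[F, t] for t ∈ {}; since epsilon ∈ FIRST, also for every t ∈ FOLLOW(F) = {id}.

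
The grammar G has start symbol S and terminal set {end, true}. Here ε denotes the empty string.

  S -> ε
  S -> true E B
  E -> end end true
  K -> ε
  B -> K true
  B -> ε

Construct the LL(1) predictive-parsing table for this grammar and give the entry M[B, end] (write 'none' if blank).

FIRST(S) = {ε, true}
FIRST(E) = {end}
FIRST(K) = {ε}
FIRST(B) = {ε, true}  (via K true)
FOLLOW(S) includes $ since S is the start symbol.
FOLLOW(S): S appears on no right-hand side. Thus FOLLOW(S) = {$}.
FOLLOW(B): in S->true E B, the suffix after B is empty, so FOLLOW(B) ⊇ FOLLOW(S) = {$}. Thus FOLLOW(B) = {$}.
For B -> K true: FIRST(K true) = {true}, so it goes in M[B, t] for t ∈ {true}.
For B -> ε: FIRST(ε) = {ε}, so it goes in M[B, t] for t ∈ {}; since ε ∈ FIRST, also for every t ∈ FOLLOW(B) = {$}.
None of these place a production in M[B, end].

none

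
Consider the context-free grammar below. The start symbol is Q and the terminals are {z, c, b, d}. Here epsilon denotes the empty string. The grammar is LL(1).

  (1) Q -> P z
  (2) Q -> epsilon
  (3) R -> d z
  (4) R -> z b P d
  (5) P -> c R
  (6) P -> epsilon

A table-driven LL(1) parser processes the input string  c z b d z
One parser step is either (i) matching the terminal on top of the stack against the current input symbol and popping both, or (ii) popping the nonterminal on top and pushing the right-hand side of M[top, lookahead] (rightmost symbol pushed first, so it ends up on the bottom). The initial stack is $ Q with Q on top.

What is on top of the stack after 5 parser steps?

b

step 1: stack=$ Q  input=c z b d z $  — expand Q -> P z
step 2: stack=$ z P  input=c z b d z $  — expand P -> c R
step 3: stack=$ z R c  input=c z b d z $  — match c
step 4: stack=$ z R  input=z b d z $  — expand R -> z b P d
step 5: stack=$ z d P b z  input=z b d z $  — match z
Stack after step 5: $ z d P b (top = b).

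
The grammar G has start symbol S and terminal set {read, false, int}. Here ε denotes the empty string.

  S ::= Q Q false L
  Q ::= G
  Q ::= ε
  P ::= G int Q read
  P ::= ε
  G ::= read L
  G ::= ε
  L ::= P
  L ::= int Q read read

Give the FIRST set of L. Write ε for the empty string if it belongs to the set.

{ε, int, read}

FIRST(G) = {ε, read}
FIRST(Q) = {ε, read}  (via G)
FIRST(P) = {ε, int, read}  (via G int Q read)
FIRST(S) = {false, read}  (via Q Q false L)
FIRST(L) = {ε, int, read}  (via P)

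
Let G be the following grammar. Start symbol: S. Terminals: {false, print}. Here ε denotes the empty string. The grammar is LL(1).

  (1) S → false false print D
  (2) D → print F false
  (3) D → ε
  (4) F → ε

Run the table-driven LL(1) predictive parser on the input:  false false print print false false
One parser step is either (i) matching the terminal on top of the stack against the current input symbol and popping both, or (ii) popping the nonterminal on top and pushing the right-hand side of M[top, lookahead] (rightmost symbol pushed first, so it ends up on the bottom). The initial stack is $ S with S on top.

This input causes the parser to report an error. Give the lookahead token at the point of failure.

     Stack                  Input                                  Action
  1  $ S                    false false print print false false $  expand S → false false print D
  2  $ D print false false  false false print print false false $  match false
  3  $ D print false        false print print false false $        match false
  4  $ D print              print print false false $              match print
  5  $ D                    print false false $                    expand D → print F false
  6  $ false F print        print false false $                    match print
  7  $ false F              false false $                          expand F → ε
  8  $ false                false false $                          match false
  9  $                      false $                                error: stack empty but input remains

false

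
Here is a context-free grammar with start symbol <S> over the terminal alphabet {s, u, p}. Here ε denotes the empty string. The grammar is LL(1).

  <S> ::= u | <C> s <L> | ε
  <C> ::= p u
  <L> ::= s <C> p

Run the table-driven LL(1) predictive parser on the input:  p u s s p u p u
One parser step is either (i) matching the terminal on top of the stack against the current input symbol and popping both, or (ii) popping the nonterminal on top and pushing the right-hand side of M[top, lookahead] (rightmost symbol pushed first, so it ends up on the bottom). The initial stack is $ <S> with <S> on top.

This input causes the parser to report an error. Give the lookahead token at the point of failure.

step 1: stack=$ <S>  input=p u s s p u p u $  — expand <S> ::= <C> s <L>
step 2: stack=$ <L> s <C>  input=p u s s p u p u $  — expand <C> ::= p u
step 3: stack=$ <L> s u p  input=p u s s p u p u $  — match p
step 4: stack=$ <L> s u  input=u s s p u p u $  — match u
step 5: stack=$ <L> s  input=s s p u p u $  — match s
step 6: stack=$ <L>  input=s p u p u $  — expand <L> ::= s <C> p
step 7: stack=$ p <C> s  input=s p u p u $  — match s
step 8: stack=$ p <C>  input=p u p u $  — expand <C> ::= p u
step 9: stack=$ p u p  input=p u p u $  — match p
step 10: stack=$ p u  input=u p u $  — match u
step 11: stack=$ p  input=p u $  — match p
step 12: stack=$  input=u $  — error: stack empty but input remains

u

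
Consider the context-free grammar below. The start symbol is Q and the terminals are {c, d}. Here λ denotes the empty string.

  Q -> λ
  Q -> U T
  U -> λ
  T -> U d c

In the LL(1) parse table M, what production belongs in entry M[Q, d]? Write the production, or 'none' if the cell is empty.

Q -> U T

FIRST(U): from U->λ we get {λ}. So FIRST(U) = {λ}.
FIRST(T): from T->U d c we get {d}. So FIRST(T) = {d}.
FIRST(Q): from Q->λ we get {λ}; from Q->U T we get {d}. So FIRST(Q) = {λ, d}.
FOLLOW(Q) includes $ since Q is the start symbol.
FOLLOW(Q): Q appears on no right-hand side. Thus FOLLOW(Q) = {$}.
For Q -> λ: FIRST(λ) = {λ}, so it goes in M[Q, t] for t ∈ {}; since λ ∈ FIRST, also for every t ∈ FOLLOW(Q) = {$}.
For Q -> U T: FIRST(U T) = {d}, so it goes in M[Q, t] for t ∈ {d}.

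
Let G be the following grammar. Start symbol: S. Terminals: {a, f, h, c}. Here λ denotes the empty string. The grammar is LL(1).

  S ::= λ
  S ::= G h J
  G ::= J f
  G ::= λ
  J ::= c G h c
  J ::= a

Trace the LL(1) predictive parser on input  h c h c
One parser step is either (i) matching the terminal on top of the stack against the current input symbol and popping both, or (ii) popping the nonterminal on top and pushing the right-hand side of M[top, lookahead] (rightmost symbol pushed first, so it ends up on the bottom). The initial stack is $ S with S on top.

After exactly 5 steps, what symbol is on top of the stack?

G

step 1: stack=$ S  input=h c h c $  — expand S ::= G h J
step 2: stack=$ J h G  input=h c h c $  — expand G ::= λ
step 3: stack=$ J h  input=h c h c $  — match h
step 4: stack=$ J  input=c h c $  — expand J ::= c G h c
step 5: stack=$ c h G c  input=c h c $  — match c
Stack after step 5: $ c h G (top = G).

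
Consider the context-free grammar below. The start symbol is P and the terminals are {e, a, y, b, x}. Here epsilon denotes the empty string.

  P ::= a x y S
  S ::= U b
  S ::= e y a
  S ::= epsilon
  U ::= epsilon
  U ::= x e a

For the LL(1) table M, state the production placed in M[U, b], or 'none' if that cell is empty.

U ::= epsilon

FIRST(P) = {a}
FIRST(U) = {epsilon, x}
FIRST(S) = {epsilon, b, e, x}  (via U b)
FOLLOW(P) includes $ since P is the start symbol.
FOLLOW(U): in S::=U b, U is followed by b with FIRST {b}. Thus FOLLOW(U) = {b}.
For U ::= epsilon: FIRST(epsilon) = {epsilon}, so it goes in M[U, t] for t ∈ {}; since epsilon ∈ FIRST, also for every t ∈ FOLLOW(U) = {b}.
For U ::= x e a: FIRST(x e a) = {x}, so it goes in M[U, t] for t ∈ {x}.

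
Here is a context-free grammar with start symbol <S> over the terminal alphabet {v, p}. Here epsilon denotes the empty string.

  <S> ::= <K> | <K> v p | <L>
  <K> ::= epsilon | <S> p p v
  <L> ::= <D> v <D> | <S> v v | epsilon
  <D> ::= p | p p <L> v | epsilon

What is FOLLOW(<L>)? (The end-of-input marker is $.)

FIRST(<D>) = {epsilon, p}
FIRST(<S>) = {epsilon, p, v}  (via <K>, <K> v p, <L>)
FIRST(<K>) = {epsilon, p, v}  (via <S> p p v)
FIRST(<L>) = {epsilon, p, v}  (via <D> v <D>, <S> v v)
FOLLOW(<S>) includes $ since <S> is the start symbol.
FOLLOW(<S>): in <K>::=<S> p p v, <S> is followed by p p v with FIRST {p}; in <L>::=<S> v v, <S> is followed by v v with FIRST {v}. Thus FOLLOW(<S>) = {$, p, v}.
FOLLOW(<K>): in <S>::=<K>, the suffix after <K> is empty, so FOLLOW(<K>) ⊇ FOLLOW(<S>) = {$, p, v}; in <S>::=<K> v p, <K> is followed by v p with FIRST {v}. Thus FOLLOW(<K>) = {$, p, v}.
FOLLOW(<L>): in <S>::=<L>, the suffix after <L> is empty, so FOLLOW(<L>) ⊇ FOLLOW(<S>) = {$, p, v}; in <D>::=p p <L> v, <L> is followed by v with FIRST {v}. Thus FOLLOW(<L>) = {$, p, v}.
FOLLOW(<D>): in <L>::=<D> v <D> (occurrence 1), <D> is followed by v <D> with FIRST {v}; in <L>::=<D> v <D> (occurrence 2), the suffix after <D> is empty, so FOLLOW(<D>) ⊇ FOLLOW(<L>) = {$, p, v}. Thus FOLLOW(<D>) = {$, p, v}.

{$, p, v}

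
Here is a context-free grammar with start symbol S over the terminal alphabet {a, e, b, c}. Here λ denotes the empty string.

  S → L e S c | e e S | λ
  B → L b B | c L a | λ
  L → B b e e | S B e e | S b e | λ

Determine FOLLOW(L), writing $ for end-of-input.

{a, b, e}

FIRST(S) = {λ, b, c, e}  (via L e S c)
FIRST(B) = {λ, b, c, e}  (via L b B)
FIRST(L) = {λ, b, c, e}  (via B b e e, S B e e, S b e)
FOLLOW(S) includes $ since S is the start symbol.
FOLLOW(S): in S→L e S c, S is followed by c with FIRST {c}; in S→e e S, the suffix after S is empty (adds nothing new); in L→S B e e, S is followed by B e e with FIRST {b, c, e}; in L→S b e, S is followed by b e with FIRST {b}. Thus FOLLOW(S) = {$, b, c, e}.
FOLLOW(B): in B→L b B, the suffix after B is empty (adds nothing new); in L→B b e e, B is followed by b e e with FIRST {b}; in L→S B e e, B is followed by e e with FIRST {e}. Thus FOLLOW(B) = {b, e}.
FOLLOW(L): in S→L e S c, L is followed by e S c with FIRST {e}; in B→L b B, L is followed by b B with FIRST {b}; in B→c L a, L is followed by a with FIRST {a}. Thus FOLLOW(L) = {a, b, e}.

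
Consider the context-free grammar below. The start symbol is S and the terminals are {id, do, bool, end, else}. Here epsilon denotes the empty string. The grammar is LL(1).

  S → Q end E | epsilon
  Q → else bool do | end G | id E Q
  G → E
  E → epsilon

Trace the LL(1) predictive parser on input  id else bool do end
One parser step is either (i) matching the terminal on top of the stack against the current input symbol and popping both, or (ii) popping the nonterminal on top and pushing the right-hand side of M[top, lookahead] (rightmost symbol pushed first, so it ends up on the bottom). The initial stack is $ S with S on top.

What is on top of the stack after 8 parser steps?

step 1: stack=$ S  input=id else bool do end $  — expand S → Q end E
step 2: stack=$ E end Q  input=id else bool do end $  — expand Q → id E Q
step 3: stack=$ E end Q E id  input=id else bool do end $  — match id
step 4: stack=$ E end Q E  input=else bool do end $  — expand E → epsilon
step 5: stack=$ E end Q  input=else bool do end $  — expand Q → else bool do
step 6: stack=$ E end do bool else  input=else bool do end $  — match else
step 7: stack=$ E end do bool  input=bool do end $  — match bool
step 8: stack=$ E end do  input=do end $  — match do
Stack after step 8: $ E end (top = end).

end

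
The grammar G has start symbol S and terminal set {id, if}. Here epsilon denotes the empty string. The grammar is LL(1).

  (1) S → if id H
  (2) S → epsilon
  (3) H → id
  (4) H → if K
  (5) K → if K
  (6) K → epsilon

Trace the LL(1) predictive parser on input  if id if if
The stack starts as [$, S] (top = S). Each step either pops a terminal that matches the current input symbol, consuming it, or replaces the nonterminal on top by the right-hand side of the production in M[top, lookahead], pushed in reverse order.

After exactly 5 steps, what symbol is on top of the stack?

step 1: stack=$ S  input=if id if if $  — expand S → if id H
step 2: stack=$ H id if  input=if id if if $  — match if
step 3: stack=$ H id  input=id if if $  — match id
step 4: stack=$ H  input=if if $  — expand H → if K
step 5: stack=$ K if  input=if if $  — match if
Stack after step 5: $ K (top = K).

K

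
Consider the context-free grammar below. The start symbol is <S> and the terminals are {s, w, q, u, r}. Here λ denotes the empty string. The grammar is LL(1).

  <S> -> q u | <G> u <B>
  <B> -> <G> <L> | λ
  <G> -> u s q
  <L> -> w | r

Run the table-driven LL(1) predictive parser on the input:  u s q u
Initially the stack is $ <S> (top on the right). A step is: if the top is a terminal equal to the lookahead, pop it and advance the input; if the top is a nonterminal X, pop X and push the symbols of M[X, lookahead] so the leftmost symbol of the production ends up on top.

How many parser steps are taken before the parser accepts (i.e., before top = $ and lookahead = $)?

step 1: stack=$ <S>  input=u s q u $  — expand <S> -> <G> u <B>
step 2: stack=$ <B> u <G>  input=u s q u $  — expand <G> -> u s q
step 3: stack=$ <B> u q s u  input=u s q u $  — match u
step 4: stack=$ <B> u q s  input=s q u $  — match s
step 5: stack=$ <B> u q  input=q u $  — match q
step 6: stack=$ <B> u  input=u $  — match u
step 7: stack=$ <B>  input=$  — expand <B> -> λ
Accept reached after 7 steps.

7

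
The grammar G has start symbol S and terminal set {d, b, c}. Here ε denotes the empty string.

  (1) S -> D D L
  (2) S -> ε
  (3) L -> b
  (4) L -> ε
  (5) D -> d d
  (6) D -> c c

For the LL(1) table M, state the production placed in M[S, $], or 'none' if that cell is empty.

FIRST(L) = {ε, b}
FIRST(D) = {c, d}
FIRST(S) = {ε, c, d}  (via D D L)
FOLLOW(S) includes $ since S is the start symbol.
FOLLOW(S): S appears on no right-hand side. Thus FOLLOW(S) = {$}.
For S -> D D L: FIRST(D D L) = {c, d}, so it goes in M[S, t] for t ∈ {c, d}.
For S -> ε: FIRST(ε) = {ε}, so it goes in M[S, t] for t ∈ {}; since ε ∈ FIRST, also for every t ∈ FOLLOW(S) = {$}.

S -> ε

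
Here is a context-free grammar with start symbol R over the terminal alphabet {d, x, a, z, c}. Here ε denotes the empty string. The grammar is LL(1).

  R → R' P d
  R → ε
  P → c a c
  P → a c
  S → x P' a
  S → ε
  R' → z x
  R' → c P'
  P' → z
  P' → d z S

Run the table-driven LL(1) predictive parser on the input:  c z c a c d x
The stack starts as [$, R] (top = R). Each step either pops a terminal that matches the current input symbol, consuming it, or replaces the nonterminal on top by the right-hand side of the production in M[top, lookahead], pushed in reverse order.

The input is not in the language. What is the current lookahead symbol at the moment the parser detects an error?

step 1: stack=$ R  input=c z c a c d x $  — expand R → R' P d
step 2: stack=$ d P R'  input=c z c a c d x $  — expand R' → c P'
step 3: stack=$ d P P' c  input=c z c a c d x $  — match c
step 4: stack=$ d P P'  input=z c a c d x $  — expand P' → z
step 5: stack=$ d P z  input=z c a c d x $  — match z
step 6: stack=$ d P  input=c a c d x $  — expand P → c a c
step 7: stack=$ d c a c  input=c a c d x $  — match c
step 8: stack=$ d c a  input=a c d x $  — match a
step 9: stack=$ d c  input=c d x $  — match c
step 10: stack=$ d  input=d x $  — match d
step 11: stack=$  input=x $  — error: stack empty but input remains

x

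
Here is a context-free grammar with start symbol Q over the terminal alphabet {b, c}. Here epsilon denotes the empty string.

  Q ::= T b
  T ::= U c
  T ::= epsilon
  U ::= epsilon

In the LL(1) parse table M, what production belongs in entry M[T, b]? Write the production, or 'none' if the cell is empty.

FIRST(U) = {epsilon}
FIRST(T) = {epsilon, c}  (via U c)
FIRST(Q) = {b, c}  (via T b)
FOLLOW(Q) includes $ since Q is the start symbol.
FOLLOW(T): in Q::=T b, T is followed by b with FIRST {b}. Thus FOLLOW(T) = {b}.
For T ::= U c: FIRST(U c) = {c}, so it goes in M[T, t] for t ∈ {c}.
For T ::= epsilon: FIRST(epsilon) = {epsilon}, so it goes in M[T, t] for t ∈ {}; since epsilon ∈ FIRST, also for every t ∈ FOLLOW(T) = {b}.

T ::= epsilon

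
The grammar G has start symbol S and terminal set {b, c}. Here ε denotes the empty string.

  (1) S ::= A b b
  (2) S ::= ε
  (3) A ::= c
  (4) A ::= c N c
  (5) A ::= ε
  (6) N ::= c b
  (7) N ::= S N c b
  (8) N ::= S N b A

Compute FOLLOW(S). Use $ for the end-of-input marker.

FIRST(A) = {ε, c}
FIRST(S) = {ε, b, c}  (via A b b)
FIRST(N) = {b, c}  (via S N c b, S N b A)
FOLLOW(S) includes $ since S is the start symbol.
FOLLOW(S): in N::=S N c b, S is followed by N c b with FIRST {b, c}; in N::=S N b A, S is followed by N b A with FIRST {b, c}. Thus FOLLOW(S) = {$, b, c}.
FOLLOW(N): in A::=c N c, N is followed by c with FIRST {c}; in N::=S N c b, N is followed by c b with FIRST {c}; in N::=S N b A, N is followed by b A with FIRST {b}. Thus FOLLOW(N) = {b, c}.
FOLLOW(A): in S::=A b b, A is followed by b b with FIRST {b}; in N::=S N b A, the suffix after A is empty, so FOLLOW(A) ⊇ FOLLOW(N) = {b, c}. Thus FOLLOW(A) = {b, c}.

{$, b, c}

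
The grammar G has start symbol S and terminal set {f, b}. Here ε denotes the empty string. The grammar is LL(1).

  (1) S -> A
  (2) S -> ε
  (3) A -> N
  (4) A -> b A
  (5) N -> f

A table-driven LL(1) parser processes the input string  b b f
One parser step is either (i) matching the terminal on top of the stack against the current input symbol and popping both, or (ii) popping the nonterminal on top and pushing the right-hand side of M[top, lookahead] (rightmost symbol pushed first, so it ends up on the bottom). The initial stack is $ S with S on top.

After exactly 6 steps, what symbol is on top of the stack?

     Stack  Input    Action
  1  $ S    b b f $  expand S -> A
  2  $ A    b b f $  expand A -> b A
  3  $ A b  b b f $  match b
  4  $ A    b f $    expand A -> b A
  5  $ A b  b f $    match b
  6  $ A    f $      expand A -> N
Stack after step 6: $ N (top = N).

N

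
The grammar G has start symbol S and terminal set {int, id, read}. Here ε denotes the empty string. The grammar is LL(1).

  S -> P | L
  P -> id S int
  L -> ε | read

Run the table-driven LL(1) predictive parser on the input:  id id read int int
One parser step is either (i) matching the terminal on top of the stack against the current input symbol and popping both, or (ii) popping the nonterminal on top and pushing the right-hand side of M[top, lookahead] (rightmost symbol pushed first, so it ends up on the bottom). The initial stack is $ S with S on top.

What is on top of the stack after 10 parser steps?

      Stack           Input                 Action
   1  $ S             id id read int int $  expand S -> P
   2  $ P             id id read int int $  expand P -> id S int
   3  $ int S id      id id read int int $  match id
   4  $ int S         id read int int $     expand S -> P
   5  $ int P         id read int int $     expand P -> id S int
   6  $ int int S id  id read int int $     match id
   7  $ int int S     read int int $        expand S -> L
   8  $ int int L     read int int $        expand L -> read
   9  $ int int read  read int int $        match read
  10  $ int int       int int $             match int
Stack after step 10: $ int (top = int).

int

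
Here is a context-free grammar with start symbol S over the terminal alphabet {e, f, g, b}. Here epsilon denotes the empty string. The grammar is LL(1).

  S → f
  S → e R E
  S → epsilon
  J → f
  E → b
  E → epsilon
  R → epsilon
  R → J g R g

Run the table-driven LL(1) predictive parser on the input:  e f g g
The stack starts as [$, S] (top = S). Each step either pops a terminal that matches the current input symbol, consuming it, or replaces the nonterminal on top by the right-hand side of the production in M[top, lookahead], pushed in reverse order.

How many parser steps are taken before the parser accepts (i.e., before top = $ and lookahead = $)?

9

step 1: stack=$ S  input=e f g g $  — expand S → e R E
step 2: stack=$ E R e  input=e f g g $  — match e
step 3: stack=$ E R  input=f g g $  — expand R → J g R g
step 4: stack=$ E g R g J  input=f g g $  — expand J → f
step 5: stack=$ E g R g f  input=f g g $  — match f
step 6: stack=$ E g R g  input=g g $  — match g
step 7: stack=$ E g R  input=g $  — expand R → epsilon
step 8: stack=$ E g  input=g $  — match g
step 9: stack=$ E  input=$  — expand E → epsilon
Accept reached after 9 steps.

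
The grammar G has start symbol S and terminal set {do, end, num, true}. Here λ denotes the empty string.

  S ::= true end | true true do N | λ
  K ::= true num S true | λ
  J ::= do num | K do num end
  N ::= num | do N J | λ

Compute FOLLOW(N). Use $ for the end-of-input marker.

FIRST(S): from S::=true end we get {true}; from S::=true true do N we get {true}; from S::=λ we get {λ}. So FIRST(S) = {λ, true}.
FIRST(K): from K::=true num S true we get {true}; from K::=λ we get {λ}. So FIRST(K) = {λ, true}.
FIRST(N): from N::=num we get {num}; from N::=do N J we get {do}; from N::=λ we get {λ}. So FIRST(N) = {λ, do, num}.
FIRST(J): from J::=do num we get {do}; from J::=K do num end we get {do, true}. So FIRST(J) = {do, true}.
FOLLOW(S) includes $ since S is the start symbol.
FOLLOW(S): in K::=true num S true, S is followed by true with FIRST {true}. Thus FOLLOW(S) = {$, true}.
FOLLOW(K): in J::=K do num end, K is followed by do num end with FIRST {do}. Thus FOLLOW(K) = {do}.
FOLLOW(N): in S::=true true do N, the suffix after N is empty, so FOLLOW(N) ⊇ FOLLOW(S) = {$, true}; in N::=do N J, N is followed by J with FIRST {do, true}. Thus FOLLOW(N) = {$, do, true}.
FOLLOW(J): in N::=do N J, the suffix after J is empty, so FOLLOW(J) ⊇ FOLLOW(N) = {$, do, true}. Thus FOLLOW(J) = {$, do, true}.

{$, do, true}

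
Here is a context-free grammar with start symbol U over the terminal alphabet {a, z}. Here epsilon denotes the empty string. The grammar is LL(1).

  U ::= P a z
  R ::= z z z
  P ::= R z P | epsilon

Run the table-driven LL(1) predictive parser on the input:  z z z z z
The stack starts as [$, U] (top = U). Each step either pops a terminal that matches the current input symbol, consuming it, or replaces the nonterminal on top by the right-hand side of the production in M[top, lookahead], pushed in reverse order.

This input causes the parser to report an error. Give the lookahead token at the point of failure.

$

step 1: stack=$ U  input=z z z z z $  — expand U ::= P a z
step 2: stack=$ z a P  input=z z z z z $  — expand P ::= R z P
step 3: stack=$ z a P z R  input=z z z z z $  — expand R ::= z z z
step 4: stack=$ z a P z z z z  input=z z z z z $  — match z
step 5: stack=$ z a P z z z  input=z z z z $  — match z
step 6: stack=$ z a P z z  input=z z z $  — match z
step 7: stack=$ z a P z  input=z z $  — match z
step 8: stack=$ z a P  input=z $  — expand P ::= R z P
step 9: stack=$ z a P z R  input=z $  — expand R ::= z z z
step 10: stack=$ z a P z z z z  input=z $  — match z
step 11: stack=$ z a P z z z  input=$  — error: top is terminal z but lookahead is $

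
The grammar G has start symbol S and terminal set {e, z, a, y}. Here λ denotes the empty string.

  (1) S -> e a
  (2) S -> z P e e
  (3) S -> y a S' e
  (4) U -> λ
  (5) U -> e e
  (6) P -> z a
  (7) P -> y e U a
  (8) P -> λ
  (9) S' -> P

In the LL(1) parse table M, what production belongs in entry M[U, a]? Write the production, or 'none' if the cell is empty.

U -> λ

FIRST(S) = {e, y, z}
FIRST(U) = {λ, e}
FIRST(P) = {λ, y, z}
FIRST(S') = {λ, y, z}  (via P)
FOLLOW(S) includes $ since S is the start symbol.
FOLLOW(U): in P->y e U a, U is followed by a with FIRST {a}. Thus FOLLOW(U) = {a}.
For U -> λ: FIRST(λ) = {λ}, so it goes in M[U, t] for t ∈ {}; since λ ∈ FIRST, also for every t ∈ FOLLOW(U) = {a}.
For U -> e e: FIRST(e e) = {e}, so it goes in M[U, t] for t ∈ {e}.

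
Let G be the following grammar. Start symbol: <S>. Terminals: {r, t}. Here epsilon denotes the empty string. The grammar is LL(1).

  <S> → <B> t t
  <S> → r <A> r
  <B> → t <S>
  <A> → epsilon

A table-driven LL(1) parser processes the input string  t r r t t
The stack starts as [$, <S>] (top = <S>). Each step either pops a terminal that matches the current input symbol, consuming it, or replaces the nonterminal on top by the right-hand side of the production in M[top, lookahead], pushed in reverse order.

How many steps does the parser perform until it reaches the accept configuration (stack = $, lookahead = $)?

step 1: stack=$ <S>  input=t r r t t $  — expand <S> → <B> t t
step 2: stack=$ t t <B>  input=t r r t t $  — expand <B> → t <S>
step 3: stack=$ t t <S> t  input=t r r t t $  — match t
step 4: stack=$ t t <S>  input=r r t t $  — expand <S> → r <A> r
step 5: stack=$ t t r <A> r  input=r r t t $  — match r
step 6: stack=$ t t r <A>  input=r t t $  — expand <A> → epsilon
step 7: stack=$ t t r  input=r t t $  — match r
step 8: stack=$ t t  input=t t $  — match t
step 9: stack=$ t  input=t $  — match t
Accept reached after 9 steps.

9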